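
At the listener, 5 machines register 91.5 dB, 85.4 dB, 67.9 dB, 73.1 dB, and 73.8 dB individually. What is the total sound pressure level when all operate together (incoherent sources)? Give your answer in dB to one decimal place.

For uncorrelated sources the intensities add, so convert each level to linear form, sum, and take 10·log₁₀ of the total.
Σ 10^(L/10) = 10^(91.5/10) + 10^(85.4/10) + 10^(67.9/10) + 10^(73.1/10) + 10^(73.8/10) = 1.810e+09.
L_total = 10·log₁₀(1.810e+09) = 92.58 dB.

92.6 dB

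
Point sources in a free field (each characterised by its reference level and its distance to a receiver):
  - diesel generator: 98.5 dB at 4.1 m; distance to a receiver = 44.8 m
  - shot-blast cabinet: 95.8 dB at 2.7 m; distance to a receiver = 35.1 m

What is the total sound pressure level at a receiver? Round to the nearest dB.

79 dB

First find each source's level at the receiver (point-source: −20·log₁₀(r/r_ref)), then combine on an intensity basis.
diesel generator: 98.5 − 20·log₁₀(44.8/4.1) = 98.5 − 20.77 = 77.73 dB.
shot-blast cabinet: 95.8 − 20·log₁₀(35.1/2.7) = 95.8 − 22.28 = 73.52 dB.
Σ 10^(L/10) = 8.179e+07 → L_total = 10·log₁₀(8.179e+07) = 79.13 dB.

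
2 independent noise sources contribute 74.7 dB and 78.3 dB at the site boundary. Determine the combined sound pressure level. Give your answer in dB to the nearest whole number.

For uncorrelated sources the intensities add, so convert each level to linear form, sum, and take 10·log₁₀ of the total.
Σ 10^(L/10) = 10^(74.7/10) + 10^(78.3/10) = 9.712e+07.
L_total = 10·log₁₀(9.712e+07) = 79.87 dB.

80 dB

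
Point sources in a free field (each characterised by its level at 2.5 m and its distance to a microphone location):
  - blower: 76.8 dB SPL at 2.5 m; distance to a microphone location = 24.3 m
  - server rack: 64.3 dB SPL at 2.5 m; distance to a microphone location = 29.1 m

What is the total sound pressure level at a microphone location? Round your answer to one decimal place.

57.2 dB SPL

First find each source's level at the receiver (point-source: −20·log₁₀(r/r_ref)), then combine on an intensity basis.
blower: 76.8 − 20·log₁₀(24.3/2.5) = 76.8 − 19.75 = 57.05 dB SPL.
server rack: 64.3 − 20·log₁₀(29.1/2.5) = 64.3 − 21.32 = 42.98 dB SPL.
Σ 10^(L/10) = 5.265e+05 → L_total = 10·log₁₀(5.265e+05) = 57.21 dB SPL.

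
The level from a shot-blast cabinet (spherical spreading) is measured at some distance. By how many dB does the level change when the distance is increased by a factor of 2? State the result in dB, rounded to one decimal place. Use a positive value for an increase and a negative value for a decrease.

A point source loses 6 dB per doubling of distance; generally ΔL = −20·log₁₀(r₂/r₁).
ΔL = −20·log₁₀(2) = -6.02 dB.

-6.0 dB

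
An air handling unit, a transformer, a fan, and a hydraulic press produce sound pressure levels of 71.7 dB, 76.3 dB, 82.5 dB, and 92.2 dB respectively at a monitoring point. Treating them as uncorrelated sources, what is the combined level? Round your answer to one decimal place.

Incoherent sources combine by intensity addition: L_total = 10·log₁₀(Σ 10^(L_i/10)).
Σ 10^(L/10) = 10^(71.7/10) + 10^(76.3/10) + 10^(82.5/10) + 10^(92.2/10) = 1.895e+09.
L_total = 10·log₁₀(1.895e+09) = 92.78 dB.

92.8 dB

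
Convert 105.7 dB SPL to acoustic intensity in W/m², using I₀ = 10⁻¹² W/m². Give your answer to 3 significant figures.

0.0372 W/m²

L = 10·log₁₀(I/I₀) ⇒ I = I₀·10^(L/10) = 10⁻¹² × 10^10.57.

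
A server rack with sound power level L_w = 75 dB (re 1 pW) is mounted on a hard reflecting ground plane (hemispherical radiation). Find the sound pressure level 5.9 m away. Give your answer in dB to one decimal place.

The power spreads over a hemisphere of area 2π·r², so L_p = L_w − 10·log₁₀(2π·r²).
2π·r² = 218.7 m², 10·log₁₀ of that is 23.399 dB.
L_p = 75 − 23.399 = 51.60 dB.

51.6 dB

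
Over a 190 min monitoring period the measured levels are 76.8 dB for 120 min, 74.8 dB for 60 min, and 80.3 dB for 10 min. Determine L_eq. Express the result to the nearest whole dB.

77 dB

L_eq = 10·log₁₀[(1/T)·Σ tᵢ·10^(Lᵢ/10)] with T = 190 min.
Σ tᵢ·10^(Lᵢ/10) = 120·10^(76.8/10) + 60·10^(74.8/10) + 10·10^(80.3/10) = 8.627e+09.
L_eq = 10·log₁₀(8.627e+09/190) = 76.57 dB.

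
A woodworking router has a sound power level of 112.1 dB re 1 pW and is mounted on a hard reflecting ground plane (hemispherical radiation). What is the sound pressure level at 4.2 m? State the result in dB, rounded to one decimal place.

91.7 dB

Free-field hemispherical radiation: L_p = L_w − 10·log₁₀(2π·r²), r = 4.2 m.
2π·r² = 110.8 m², 10·log₁₀ of that is 20.447 dB.
L_p = 112.1 − 20.447 = 91.65 dB.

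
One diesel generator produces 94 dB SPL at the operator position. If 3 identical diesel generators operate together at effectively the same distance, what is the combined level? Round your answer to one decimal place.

98.8 dB SPL

L_total = L₁ + 10·log₁₀ N for N identical incoherent sources.
L_total = 94 + 10·log₁₀(3) = 94 + 4.771 = 98.77 dB SPL.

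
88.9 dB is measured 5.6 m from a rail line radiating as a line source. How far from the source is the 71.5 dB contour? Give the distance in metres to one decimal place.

307.7 m

For a line source L₁ − L₂ = 10·log₁₀(r₂/r₁), so r₂ = r₁·10^((L₁−L₂)/10).
r₂ = 5.6·10^((88.9−71.5)/10) = 5.6·10^(17.4/10) = 307.74 m.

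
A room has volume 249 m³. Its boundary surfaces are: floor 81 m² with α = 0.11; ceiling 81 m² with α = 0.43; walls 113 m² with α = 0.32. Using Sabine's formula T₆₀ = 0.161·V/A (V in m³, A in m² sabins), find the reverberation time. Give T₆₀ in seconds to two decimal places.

0.50 s

A = Σ Sᵢαᵢ = 81·0.11 + 81·0.43 + 113·0.32 = 79.90 m².
T₆₀ = 0.161·V/A = 0.161·249/79.90 = 0.502 s.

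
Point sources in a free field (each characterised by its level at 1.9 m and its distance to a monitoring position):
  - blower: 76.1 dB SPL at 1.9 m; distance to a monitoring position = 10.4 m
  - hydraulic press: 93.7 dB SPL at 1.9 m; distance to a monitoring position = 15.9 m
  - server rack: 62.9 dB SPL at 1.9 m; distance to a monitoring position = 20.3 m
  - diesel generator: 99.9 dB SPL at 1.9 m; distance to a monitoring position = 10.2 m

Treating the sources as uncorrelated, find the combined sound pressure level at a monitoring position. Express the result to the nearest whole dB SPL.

First find each source's level at the receiver (point-source: −20·log₁₀(r/r_ref)), then combine on an intensity basis.
blower: 76.1 − 20·log₁₀(10.4/1.9) = 76.1 − 14.77 = 61.33 dB SPL.
hydraulic press: 93.7 − 20·log₁₀(15.9/1.9) = 93.7 − 18.45 = 75.25 dB SPL.
server rack: 62.9 − 20·log₁₀(20.3/1.9) = 62.9 − 20.57 = 42.33 dB SPL.
diesel generator: 99.9 − 20·log₁₀(10.2/1.9) = 99.9 − 14.60 = 85.30 dB SPL.
Σ 10^(L/10) = 3.739e+08 → L_total = 10·log₁₀(3.739e+08) = 85.73 dB SPL.

86 dB SPL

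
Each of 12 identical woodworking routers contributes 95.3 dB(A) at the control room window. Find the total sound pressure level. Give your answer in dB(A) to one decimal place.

L_total = L₁ + 10·log₁₀ N for N identical incoherent sources.
L_total = 95.3 + 10·log₁₀(12) = 95.3 + 10.792 = 106.09 dB(A).

106.1 dB(A)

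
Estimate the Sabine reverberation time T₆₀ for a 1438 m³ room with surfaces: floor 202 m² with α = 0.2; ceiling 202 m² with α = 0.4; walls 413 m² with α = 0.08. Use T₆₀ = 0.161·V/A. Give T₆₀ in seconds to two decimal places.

1.50 s

Total absorption A = 202·0.2 + 202·0.4 + 413·0.08 = 154.24 m² sabins.
T₆₀ = 0.161 × 1438 / 154.24 = 1.501 s.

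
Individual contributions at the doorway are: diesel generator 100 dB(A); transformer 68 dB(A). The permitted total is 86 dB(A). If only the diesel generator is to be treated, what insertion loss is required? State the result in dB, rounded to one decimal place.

14.1 dB

Fixed contribution from the other source: Σ 10^(L/10) = 10^(68/10) = 6.310e+06 (68.00 dB(A)).
To meet 86 dB(A) overall, the treated diesel generator may contribute at most 10^(86/10) − 6.310e+06 = 3.918e+08, i.e. 85.93 dB(A).
So the diesel generator must be reduced from 100 to 85.93 dB(A): IL = 14.07 dB.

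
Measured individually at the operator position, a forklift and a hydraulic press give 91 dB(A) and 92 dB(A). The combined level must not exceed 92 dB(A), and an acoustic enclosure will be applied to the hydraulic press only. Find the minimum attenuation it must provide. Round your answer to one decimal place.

Everything except the hydraulic press sums to 10^(91/10) = 1.259e+09 in linear terms, 91.00 dB(A).
The limit corresponds to 10^(92/10) = 1.585e+09; subtracting the fixed part leaves 3.260e+08 for the hydraulic press, i.e. 85.13 dB(A).
Required insertion loss = 92 − 85.13 = 6.87 dB.

6.9 dB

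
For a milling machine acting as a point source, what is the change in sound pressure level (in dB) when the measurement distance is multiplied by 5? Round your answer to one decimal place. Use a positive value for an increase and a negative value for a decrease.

Point-source spreading: ΔL = −20·log₁₀(r₂/r₁).
ΔL = −20·log₁₀(5) = -13.98 dB.

-14.0 dB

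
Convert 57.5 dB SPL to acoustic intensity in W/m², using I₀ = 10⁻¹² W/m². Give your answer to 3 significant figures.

I/I₀ = 10^(57.5/10) = 5.623e+05, so I = 5.623e+05 × 10⁻¹² W/m².

5.62e-07 W/m²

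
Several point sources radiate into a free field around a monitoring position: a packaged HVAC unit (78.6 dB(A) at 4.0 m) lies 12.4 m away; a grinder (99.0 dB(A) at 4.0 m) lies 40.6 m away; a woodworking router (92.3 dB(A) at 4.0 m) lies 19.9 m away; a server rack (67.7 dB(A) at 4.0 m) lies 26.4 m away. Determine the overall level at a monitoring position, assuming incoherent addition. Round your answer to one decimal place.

81.9 dB(A)

Apply inverse-square spreading to bring every level to the receiver, then sum 10^(L/10).
packaged HVAC unit: 78.6 − 20·log₁₀(12.4/4.0) = 78.6 − 9.83 = 68.77 dB(A).
grinder: 99.0 − 20·log₁₀(40.6/4.0) = 99.0 − 20.13 = 78.87 dB(A).
woodworking router: 92.3 − 20·log₁₀(19.9/4.0) = 92.3 − 13.94 = 78.36 dB(A).
server rack: 67.7 − 20·log₁₀(26.4/4.0) = 67.7 − 16.39 = 51.31 dB(A).
Σ 10^(L/10) = 1.534e+08 → L_total = 10·log₁₀(1.534e+08) = 81.86 dB(A).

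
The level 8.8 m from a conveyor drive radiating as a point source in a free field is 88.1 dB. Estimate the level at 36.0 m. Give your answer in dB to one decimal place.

75.9 dB

Spherical spreading from a point source gives a 20·log₁₀(r₂/r₁) drop.
L₂ = 88.1 − 20·log₁₀(36.0/8.8) = 88.1 − 12.236 = 75.86 dB.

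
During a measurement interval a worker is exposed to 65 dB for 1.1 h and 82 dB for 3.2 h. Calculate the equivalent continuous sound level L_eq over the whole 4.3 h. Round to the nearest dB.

81 dB

L_eq = 10·log₁₀[(1/T)·Σ tᵢ·10^(Lᵢ/10)] with T = 4.3 h.
Σ tᵢ·10^(Lᵢ/10) = 1.1·10^(65/10) + 3.2·10^(82/10) = 5.106e+08.
L_eq = 10·log₁₀(5.106e+08/4.3) = 80.75 dB.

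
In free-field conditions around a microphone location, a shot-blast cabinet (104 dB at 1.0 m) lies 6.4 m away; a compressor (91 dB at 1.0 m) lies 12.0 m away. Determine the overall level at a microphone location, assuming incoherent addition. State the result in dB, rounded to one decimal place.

First find each source's level at the receiver (point-source: −20·log₁₀(r/r_ref)), then combine on an intensity basis.
shot-blast cabinet: 104 − 20·log₁₀(6.4/1.0) = 104 − 16.12 = 87.88 dB.
compressor: 91 − 20·log₁₀(12.0/1.0) = 91 − 21.58 = 69.42 dB.
Σ 10^(L/10) = 6.220e+08 → L_total = 10·log₁₀(6.220e+08) = 87.94 dB.

87.9 dB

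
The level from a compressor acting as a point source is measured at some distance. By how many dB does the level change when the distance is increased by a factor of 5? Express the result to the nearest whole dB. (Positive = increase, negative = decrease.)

-14 dB

Point-source spreading: ΔL = −20·log₁₀(r₂/r₁).
ΔL = −20·log₁₀(5) = -13.98 dB.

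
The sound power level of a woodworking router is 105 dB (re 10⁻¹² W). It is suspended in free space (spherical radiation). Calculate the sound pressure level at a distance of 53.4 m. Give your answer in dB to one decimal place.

59.5 dB

L_p = L_w − 10·log₁₀(4π·r²) with r = 53.4 m.
4π·r² = 3.583e+04 m², 10·log₁₀ of that is 45.543 dB.
L_p = 105 − 45.543 = 59.46 dB.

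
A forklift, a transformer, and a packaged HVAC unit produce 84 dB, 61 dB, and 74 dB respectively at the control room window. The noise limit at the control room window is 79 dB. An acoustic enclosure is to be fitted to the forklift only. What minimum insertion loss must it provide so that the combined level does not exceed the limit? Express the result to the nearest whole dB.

Fixed contribution from the other sources: Σ 10^(L/10) = 10^(61/10) + 10^(74/10) = 2.638e+07 (74.21 dB).
To meet 79 dB overall, the treated forklift may contribute at most 10^(79/10) − 2.638e+07 = 5.306e+07, i.e. 77.25 dB.
Required insertion loss = 84 − 77.25 = 6.75 dB.

7 dB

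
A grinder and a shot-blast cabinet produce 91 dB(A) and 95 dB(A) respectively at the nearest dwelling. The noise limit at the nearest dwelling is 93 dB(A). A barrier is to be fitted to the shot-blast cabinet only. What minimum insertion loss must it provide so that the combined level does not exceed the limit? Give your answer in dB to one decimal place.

6.3 dB

The untreated sources together contribute 10^(91/10) = 1.259e+09, i.e. 91.00 dB(A).
The limit corresponds to 10^(93/10) = 1.995e+09; subtracting the fixed part leaves 7.363e+08 for the shot-blast cabinet, i.e. 88.67 dB(A).
Required insertion loss = 95 − 88.67 = 6.33 dB.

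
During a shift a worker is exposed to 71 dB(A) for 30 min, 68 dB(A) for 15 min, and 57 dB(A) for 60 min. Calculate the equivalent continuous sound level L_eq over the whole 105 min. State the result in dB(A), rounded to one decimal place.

Weight each interval's intensity by its duration and average over T = 105 min:
Σ tᵢ·10^(Lᵢ/10) = 30·10^(71/10) + 15·10^(68/10) + 60·10^(57/10) = 5.024e+08.
L_eq = 10·log₁₀(5.024e+08/105) = 66.80 dB(A).

66.8 dB(A)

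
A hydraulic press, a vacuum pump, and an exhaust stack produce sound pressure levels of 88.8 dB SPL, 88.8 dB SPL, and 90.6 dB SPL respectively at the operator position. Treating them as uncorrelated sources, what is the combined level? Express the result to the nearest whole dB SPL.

94 dB SPL

Incoherent sources combine by intensity addition: L_total = 10·log₁₀(Σ 10^(L_i/10)).
Σ 10^(L/10) = 10^(88.8/10) + 10^(88.8/10) + 10^(90.6/10) = 2.665e+09.
L_total = 10·log₁₀(2.665e+09) = 94.26 dB SPL.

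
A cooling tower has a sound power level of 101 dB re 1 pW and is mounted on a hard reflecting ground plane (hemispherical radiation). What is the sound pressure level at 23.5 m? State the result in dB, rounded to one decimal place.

Free-field hemispherical radiation: L_p = L_w − 10·log₁₀(2π·r²), r = 23.5 m.
2π·r² = 3470 m², 10·log₁₀ of that is 35.403 dB.
L_p = 101 − 35.403 = 65.60 dB.

65.6 dB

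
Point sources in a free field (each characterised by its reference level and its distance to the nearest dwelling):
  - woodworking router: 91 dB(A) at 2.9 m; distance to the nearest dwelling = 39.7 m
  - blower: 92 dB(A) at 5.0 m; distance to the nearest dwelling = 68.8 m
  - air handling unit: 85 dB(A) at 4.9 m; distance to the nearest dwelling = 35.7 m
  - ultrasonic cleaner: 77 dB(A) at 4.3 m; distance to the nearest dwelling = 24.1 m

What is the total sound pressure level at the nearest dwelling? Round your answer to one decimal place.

73.5 dB(A)

Apply inverse-square spreading to bring every level to the receiver, then sum 10^(L/10).
woodworking router: 91 − 20·log₁₀(39.7/2.9) = 91 − 22.73 = 68.27 dB(A).
blower: 92 − 20·log₁₀(68.8/5.0) = 92 − 22.77 = 69.23 dB(A).
air handling unit: 85 − 20·log₁₀(35.7/4.9) = 85 − 17.25 = 67.75 dB(A).
ultrasonic cleaner: 77 − 20·log₁₀(24.1/4.3) = 77 − 14.97 = 62.03 dB(A).
Σ 10^(L/10) = 2.264e+07 → L_total = 10·log₁₀(2.264e+07) = 73.55 dB(A).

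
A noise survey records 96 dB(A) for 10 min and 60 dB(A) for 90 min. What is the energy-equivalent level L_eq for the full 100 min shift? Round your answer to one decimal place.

Weight each interval's intensity by its duration and average over T = 100 min:
Σ tᵢ·10^(Lᵢ/10) = 10·10^(96/10) + 90·10^(60/10) = 3.990e+10.
L_eq = 10·log₁₀(3.990e+10/100) = 86.01 dB(A).

86.0 dB(A)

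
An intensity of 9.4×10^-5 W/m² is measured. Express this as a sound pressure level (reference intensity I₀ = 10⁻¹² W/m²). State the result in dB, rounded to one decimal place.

79.7 dB

I/I₀ = 9.4×10^-5/10⁻¹² = 9.4×10^7, and L = 10·log₁₀(I/I₀).
L = 10·(0.9731 + 7) = 79.73 dB.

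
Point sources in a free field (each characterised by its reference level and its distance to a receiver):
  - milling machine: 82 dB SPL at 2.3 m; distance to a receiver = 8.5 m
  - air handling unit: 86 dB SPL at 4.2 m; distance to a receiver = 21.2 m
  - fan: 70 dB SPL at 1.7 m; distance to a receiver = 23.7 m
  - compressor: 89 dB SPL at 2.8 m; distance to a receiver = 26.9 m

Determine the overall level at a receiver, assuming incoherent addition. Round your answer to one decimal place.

75.5 dB SPL

Propagate each source to the receiver with L = L_ref − 20·log₁₀(r/r_ref), then add intensities.
milling machine: 82 − 20·log₁₀(8.5/2.3) = 82 − 11.35 = 70.65 dB SPL.
air handling unit: 86 − 20·log₁₀(21.2/4.2) = 86 − 14.06 = 71.94 dB SPL.
fan: 70 − 20·log₁₀(23.7/1.7) = 70 − 22.89 = 47.11 dB SPL.
compressor: 89 − 20·log₁₀(26.9/2.8) = 89 − 19.65 = 69.35 dB SPL.
Σ 10^(L/10) = 3.589e+07 → L_total = 10·log₁₀(3.589e+07) = 75.55 dB SPL.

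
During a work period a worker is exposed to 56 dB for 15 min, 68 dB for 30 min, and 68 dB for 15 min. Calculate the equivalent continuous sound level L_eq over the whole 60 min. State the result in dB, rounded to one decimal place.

66.8 dB

L_eq = 10·log₁₀[(1/T)·Σ tᵢ·10^(Lᵢ/10)] with T = 60 min.
Σ tᵢ·10^(Lᵢ/10) = 15·10^(56/10) + 30·10^(68/10) + 15·10^(68/10) = 2.899e+08.
L_eq = 10·log₁₀(2.899e+08/60) = 66.84 dB.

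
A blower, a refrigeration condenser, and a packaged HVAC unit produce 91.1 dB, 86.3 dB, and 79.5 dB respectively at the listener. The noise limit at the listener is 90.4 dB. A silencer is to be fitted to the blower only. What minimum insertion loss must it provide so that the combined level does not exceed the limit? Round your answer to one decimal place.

3.5 dB

Fixed contribution from the other sources: Σ 10^(L/10) = 10^(86.3/10) + 10^(79.5/10) = 5.157e+08 (87.12 dB).
The limit corresponds to 10^(90.4/10) = 1.096e+09; subtracting the fixed part leaves 5.808e+08 for the blower, i.e. 87.64 dB.
Required insertion loss = 91.1 − 87.64 = 3.46 dB.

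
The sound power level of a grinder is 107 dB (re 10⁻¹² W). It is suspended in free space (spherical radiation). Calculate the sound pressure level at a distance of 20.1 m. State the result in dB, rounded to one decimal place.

Free-field spherical radiation: L_p = L_w − 10·log₁₀(4π·r²), r = 20.1 m.
4π·r² = 5077 m², 10·log₁₀ of that is 37.056 dB.
L_p = 107 − 37.056 = 69.94 dB.

69.9 dB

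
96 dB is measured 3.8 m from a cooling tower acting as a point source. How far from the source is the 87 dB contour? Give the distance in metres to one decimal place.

10.7 m

The 9.0 dB drop corresponds to a distance ratio of 10^(9.0/20) for a point source.
r₂ = 3.8·10^((96−87)/20) = 3.8·10^(9.0/20) = 10.71 m.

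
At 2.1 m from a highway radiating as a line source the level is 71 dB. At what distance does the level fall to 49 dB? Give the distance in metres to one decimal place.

332.8 m

For a line source L₁ − L₂ = 10·log₁₀(r₂/r₁), so r₂ = r₁·10^((L₁−L₂)/10).
r₂ = 2.1·10^((71−49)/10) = 2.1·10^(22.0/10) = 332.83 m.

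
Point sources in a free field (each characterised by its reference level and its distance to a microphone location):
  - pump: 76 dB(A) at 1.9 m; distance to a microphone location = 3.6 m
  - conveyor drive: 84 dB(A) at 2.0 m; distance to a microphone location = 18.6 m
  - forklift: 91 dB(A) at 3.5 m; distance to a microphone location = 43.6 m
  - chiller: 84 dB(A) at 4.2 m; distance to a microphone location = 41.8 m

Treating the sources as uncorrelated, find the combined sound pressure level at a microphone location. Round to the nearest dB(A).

Apply inverse-square spreading to bring every level to the receiver, then sum 10^(L/10).
pump: 76 − 20·log₁₀(3.6/1.9) = 76 − 5.55 = 70.45 dB(A).
conveyor drive: 84 − 20·log₁₀(18.6/2.0) = 84 − 19.37 = 64.63 dB(A).
forklift: 91 − 20·log₁₀(43.6/3.5) = 91 − 21.91 = 69.09 dB(A).
chiller: 84 − 20·log₁₀(41.8/4.2) = 84 − 19.96 = 64.04 dB(A).
Σ 10^(L/10) = 2.464e+07 → L_total = 10·log₁₀(2.464e+07) = 73.92 dB(A).

74 dB(A)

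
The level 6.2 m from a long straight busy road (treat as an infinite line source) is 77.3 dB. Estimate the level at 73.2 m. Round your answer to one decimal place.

66.6 dB

Line-source attenuation: ΔL = 10·log₁₀(r₂/r₁) = 10·log₁₀(73.2/6.2) = 10.721 dB.
L₂ = 77.3 − 10·log₁₀(73.2/6.2) = 77.3 − 10.721 = 66.58 dB.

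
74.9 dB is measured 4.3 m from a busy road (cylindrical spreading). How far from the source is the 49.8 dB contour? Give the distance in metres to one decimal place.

1391.5 m

Line-source spreading drops the level by 10·log₁₀(r₂/r₁); inverting, r₂/r₁ = 10^(ΔL/10).
r₂ = 4.3·10^((74.9−49.8)/10) = 4.3·10^(25.1/10) = 1391.45 m.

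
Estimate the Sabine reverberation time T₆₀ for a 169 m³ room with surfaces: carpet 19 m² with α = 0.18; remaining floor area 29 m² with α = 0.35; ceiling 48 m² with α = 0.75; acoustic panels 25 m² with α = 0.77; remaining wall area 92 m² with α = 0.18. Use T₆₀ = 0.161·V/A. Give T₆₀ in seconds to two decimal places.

0.32 s

A = Σ Sᵢαᵢ = 19·0.18 + 29·0.35 + 48·0.75 + 25·0.77 + 92·0.18 = 85.38 m².
T₆₀ = 0.161 × 169 / 85.38 = 0.319 s.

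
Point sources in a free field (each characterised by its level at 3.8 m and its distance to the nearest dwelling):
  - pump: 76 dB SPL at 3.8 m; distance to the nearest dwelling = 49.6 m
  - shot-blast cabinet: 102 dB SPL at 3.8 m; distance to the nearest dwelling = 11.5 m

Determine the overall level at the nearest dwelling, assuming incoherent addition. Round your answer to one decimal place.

First find each source's level at the receiver (point-source: −20·log₁₀(r/r_ref)), then combine on an intensity basis.
pump: 76 − 20·log₁₀(49.6/3.8) = 76 − 22.31 = 53.69 dB SPL.
shot-blast cabinet: 102 − 20·log₁₀(11.5/3.8) = 102 − 9.62 = 92.38 dB SPL.
Σ 10^(L/10) = 1.731e+09 → L_total = 10·log₁₀(1.731e+09) = 92.38 dB SPL.

92.4 dB SPL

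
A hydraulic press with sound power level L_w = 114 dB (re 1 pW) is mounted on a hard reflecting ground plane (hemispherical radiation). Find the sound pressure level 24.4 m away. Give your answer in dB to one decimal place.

The power spreads over a hemisphere of area 2π·r², so L_p = L_w − 10·log₁₀(2π·r²).
2π·r² = 3741 m², 10·log₁₀ of that is 35.730 dB.
L_p = 114 − 35.730 = 78.27 dB.

78.3 dB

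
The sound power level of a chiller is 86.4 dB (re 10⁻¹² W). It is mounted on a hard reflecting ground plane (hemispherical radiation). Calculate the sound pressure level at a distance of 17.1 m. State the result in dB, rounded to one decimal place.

53.8 dB

The power spreads over a hemisphere of area 2π·r², so L_p = L_w − 10·log₁₀(2π·r²).
2π·r² = 1837 m², 10·log₁₀ of that is 32.642 dB.
L_p = 86.4 − 32.642 = 53.76 dB.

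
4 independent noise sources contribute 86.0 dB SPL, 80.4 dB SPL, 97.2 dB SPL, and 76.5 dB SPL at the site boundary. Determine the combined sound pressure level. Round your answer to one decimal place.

97.6 dB SPL

For uncorrelated sources the intensities add, so convert each level to linear form, sum, and take 10·log₁₀ of the total.
Σ 10^(L/10) = 10^(86.0/10) + 10^(80.4/10) + 10^(97.2/10) + 10^(76.5/10) = 5.800e+09.
L_total = 10·log₁₀(5.800e+09) = 97.63 dB SPL.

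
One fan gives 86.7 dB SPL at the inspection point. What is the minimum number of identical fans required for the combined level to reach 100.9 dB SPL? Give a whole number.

27

N identical sources give L₁ + 10·log₁₀ N, so require 10·log₁₀ N ≥ 100.9 − 86.7 = 14.2 dB.
N ≥ 10^(14.2/10) = 26.303, so N = 27.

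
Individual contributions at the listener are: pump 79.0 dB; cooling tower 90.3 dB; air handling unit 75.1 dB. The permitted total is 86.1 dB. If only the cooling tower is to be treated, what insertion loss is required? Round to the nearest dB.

Fixed contribution from the other sources: Σ 10^(L/10) = 10^(79.0/10) + 10^(75.1/10) = 1.118e+08 (80.48 dB).
To meet 86.1 dB overall, the treated cooling tower may contribute at most 10^(86.1/10) − 1.118e+08 = 2.956e+08, i.e. 84.71 dB.
Required insertion loss = 90.3 − 84.71 = 5.59 dB.

6 dB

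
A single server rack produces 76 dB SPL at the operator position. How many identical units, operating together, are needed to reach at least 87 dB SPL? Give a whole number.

13

The shortfall is 87 − 76 = 11.0 dB, and N units add 10·log₁₀ N, so need 10·log₁₀ N ≥ 11.0.
N ≥ 10^(11.0/10) = 12.589, so N = 13.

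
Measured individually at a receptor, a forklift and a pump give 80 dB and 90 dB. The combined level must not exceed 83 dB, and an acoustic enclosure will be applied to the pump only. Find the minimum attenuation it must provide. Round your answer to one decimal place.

10.0 dB

The untreated sources together contribute 10^(80/10) = 1.000e+08, i.e. 80.00 dB.
The limit corresponds to 10^(83/10) = 1.995e+08; subtracting the fixed part leaves 9.953e+07 for the pump, i.e. 79.98 dB.
So the pump must be reduced from 90 to 79.98 dB: IL = 10.02 dB.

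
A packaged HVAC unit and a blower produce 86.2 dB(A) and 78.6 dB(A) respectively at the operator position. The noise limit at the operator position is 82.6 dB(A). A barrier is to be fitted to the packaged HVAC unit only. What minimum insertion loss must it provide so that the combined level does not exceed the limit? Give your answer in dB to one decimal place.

5.8 dB

Everything except the packaged HVAC unit sums to 10^(78.6/10) = 7.244e+07 in linear terms, 78.60 dB(A).
To meet 82.6 dB(A) overall, the treated packaged HVAC unit may contribute at most 10^(82.6/10) − 7.244e+07 = 1.095e+08, i.e. 80.40 dB(A).
So the packaged HVAC unit must be reduced from 86.2 to 80.40 dB(A): IL = 5.80 dB.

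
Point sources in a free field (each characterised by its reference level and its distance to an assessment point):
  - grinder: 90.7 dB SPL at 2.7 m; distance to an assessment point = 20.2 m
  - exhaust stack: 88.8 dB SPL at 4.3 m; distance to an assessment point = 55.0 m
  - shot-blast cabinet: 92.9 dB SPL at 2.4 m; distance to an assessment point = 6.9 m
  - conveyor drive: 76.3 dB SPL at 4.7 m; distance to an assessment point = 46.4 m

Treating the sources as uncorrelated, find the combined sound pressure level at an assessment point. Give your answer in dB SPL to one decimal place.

Propagate each source to the receiver with L = L_ref − 20·log₁₀(r/r_ref), then add intensities.
grinder: 90.7 − 20·log₁₀(20.2/2.7) = 90.7 − 17.48 = 73.22 dB SPL.
exhaust stack: 88.8 − 20·log₁₀(55.0/4.3) = 88.8 − 22.14 = 66.66 dB SPL.
shot-blast cabinet: 92.9 − 20·log₁₀(6.9/2.4) = 92.9 − 9.17 = 83.73 dB SPL.
conveyor drive: 76.3 − 20·log₁₀(46.4/4.7) = 76.3 − 19.89 = 56.41 dB SPL.
Σ 10^(L/10) = 2.620e+08 → L_total = 10·log₁₀(2.620e+08) = 84.18 dB SPL.

84.2 dB SPL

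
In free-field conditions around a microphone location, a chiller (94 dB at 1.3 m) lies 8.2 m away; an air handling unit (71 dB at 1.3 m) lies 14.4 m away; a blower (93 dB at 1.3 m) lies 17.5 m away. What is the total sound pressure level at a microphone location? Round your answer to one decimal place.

First find each source's level at the receiver (point-source: −20·log₁₀(r/r_ref)), then combine on an intensity basis.
chiller: 94 − 20·log₁₀(8.2/1.3) = 94 − 16.00 = 78.00 dB.
air handling unit: 71 − 20·log₁₀(14.4/1.3) = 71 − 20.89 = 50.11 dB.
blower: 93 − 20·log₁₀(17.5/1.3) = 93 − 22.58 = 70.42 dB.
Σ 10^(L/10) = 7.425e+07 → L_total = 10·log₁₀(7.425e+07) = 78.71 dB.

78.7 dB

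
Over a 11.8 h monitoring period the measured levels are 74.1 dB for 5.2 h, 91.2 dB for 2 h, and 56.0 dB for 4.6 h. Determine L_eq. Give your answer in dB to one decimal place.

83.7 dB

The energy average is taken in the linear domain: L_eq = 10·log₁₀[(Σ tᵢ·10^(Lᵢ/10))/T], T = 11.8 h.
Σ tᵢ·10^(Lᵢ/10) = 5.2·10^(74.1/10) + 2·10^(91.2/10) + 4.6·10^(56.0/10) = 2.772e+09.
L_eq = 10·log₁₀(2.772e+09/11.8) = 83.71 dB.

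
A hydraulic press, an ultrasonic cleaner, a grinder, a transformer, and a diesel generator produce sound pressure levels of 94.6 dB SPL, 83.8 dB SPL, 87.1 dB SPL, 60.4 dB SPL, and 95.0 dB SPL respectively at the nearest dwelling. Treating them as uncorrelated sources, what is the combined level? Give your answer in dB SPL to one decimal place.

98.3 dB SPL

Incoherent sources combine by intensity addition: L_total = 10·log₁₀(Σ 10^(L_i/10)).
Σ 10^(L/10) = 10^(94.6/10) + 10^(83.8/10) + 10^(87.1/10) + 10^(60.4/10) + 10^(95.0/10) = 6.800e+09.
L_total = 10·log₁₀(6.800e+09) = 98.33 dB SPL.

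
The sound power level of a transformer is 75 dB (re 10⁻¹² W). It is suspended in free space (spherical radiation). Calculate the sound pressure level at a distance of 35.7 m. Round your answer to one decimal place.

33.0 dB

Free-field spherical radiation: L_p = L_w − 10·log₁₀(4π·r²), r = 35.7 m.
4π·r² = 1.602e+04 m², 10·log₁₀ of that is 42.045 dB.
L_p = 75 − 42.045 = 32.95 dB.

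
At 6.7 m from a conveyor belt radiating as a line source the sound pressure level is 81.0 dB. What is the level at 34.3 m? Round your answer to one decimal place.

73.9 dB

Cylindrical spreading from a line source gives a 10·log₁₀(r₂/r₁) drop.
L₂ = 81.0 − 10·log₁₀(34.3/6.7) = 81.0 − 7.092 = 73.91 dB.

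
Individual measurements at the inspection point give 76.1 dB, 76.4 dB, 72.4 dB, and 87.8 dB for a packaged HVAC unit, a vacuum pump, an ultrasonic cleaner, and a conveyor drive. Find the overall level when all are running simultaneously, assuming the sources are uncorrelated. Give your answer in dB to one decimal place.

88.5 dB

For uncorrelated sources the intensities add, so convert each level to linear form, sum, and take 10·log₁₀ of the total.
Σ 10^(L/10) = 10^(76.1/10) + 10^(76.4/10) + 10^(72.4/10) + 10^(87.8/10) = 7.043e+08.
L_total = 10·log₁₀(7.043e+08) = 88.48 dB.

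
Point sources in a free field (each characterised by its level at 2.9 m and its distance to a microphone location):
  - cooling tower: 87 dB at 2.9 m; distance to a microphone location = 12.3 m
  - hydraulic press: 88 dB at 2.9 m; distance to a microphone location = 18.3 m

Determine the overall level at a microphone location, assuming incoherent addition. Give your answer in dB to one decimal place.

76.4 dB

Apply inverse-square spreading to bring every level to the receiver, then sum 10^(L/10).
cooling tower: 87 − 20·log₁₀(12.3/2.9) = 87 − 12.55 = 74.45 dB.
hydraulic press: 88 − 20·log₁₀(18.3/2.9) = 88 − 16.00 = 72.00 dB.
Σ 10^(L/10) = 4.371e+07 → L_total = 10·log₁₀(4.371e+07) = 76.41 dB.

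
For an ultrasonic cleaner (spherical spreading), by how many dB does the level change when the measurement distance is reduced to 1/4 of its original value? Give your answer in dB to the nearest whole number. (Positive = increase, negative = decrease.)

+12 dB

With spherical spreading the level changes by −20·log₁₀(r₂/r₁).
ΔL = −20·log₁₀(0.25) = +12.04 dB.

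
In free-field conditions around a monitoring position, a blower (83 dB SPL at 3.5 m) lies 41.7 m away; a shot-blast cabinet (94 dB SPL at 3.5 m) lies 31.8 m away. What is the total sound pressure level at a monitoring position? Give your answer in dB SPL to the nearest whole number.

75 dB SPL

First find each source's level at the receiver (point-source: −20·log₁₀(r/r_ref)), then combine on an intensity basis.
blower: 83 − 20·log₁₀(41.7/3.5) = 83 − 21.52 = 61.48 dB SPL.
shot-blast cabinet: 94 − 20·log₁₀(31.8/3.5) = 94 − 19.17 = 74.83 dB SPL.
Σ 10^(L/10) = 3.183e+07 → L_total = 10·log₁₀(3.183e+07) = 75.03 dB SPL.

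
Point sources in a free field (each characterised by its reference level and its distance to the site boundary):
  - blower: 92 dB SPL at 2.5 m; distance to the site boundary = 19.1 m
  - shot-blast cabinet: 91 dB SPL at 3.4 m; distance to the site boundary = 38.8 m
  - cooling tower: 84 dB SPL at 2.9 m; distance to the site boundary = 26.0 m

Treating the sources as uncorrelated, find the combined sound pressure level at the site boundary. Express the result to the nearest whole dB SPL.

First find each source's level at the receiver (point-source: −20·log₁₀(r/r_ref)), then combine on an intensity basis.
blower: 92 − 20·log₁₀(19.1/2.5) = 92 − 17.66 = 74.34 dB SPL.
shot-blast cabinet: 91 − 20·log₁₀(38.8/3.4) = 91 − 21.15 = 69.85 dB SPL.
cooling tower: 84 − 20·log₁₀(26.0/2.9) = 84 − 19.05 = 64.95 dB SPL.
Σ 10^(L/10) = 3.994e+07 → L_total = 10·log₁₀(3.994e+07) = 76.01 dB SPL.

76 dB SPL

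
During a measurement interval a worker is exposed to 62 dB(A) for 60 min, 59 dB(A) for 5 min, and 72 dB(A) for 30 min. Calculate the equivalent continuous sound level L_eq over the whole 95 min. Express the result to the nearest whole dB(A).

L_eq = 10·log₁₀[(1/T)·Σ tᵢ·10^(Lᵢ/10)] with T = 95 min.
Σ tᵢ·10^(Lᵢ/10) = 60·10^(62/10) + 5·10^(59/10) + 30·10^(72/10) = 5.745e+08.
L_eq = 10·log₁₀(5.745e+08/95) = 67.82 dB(A).

68 dB(A)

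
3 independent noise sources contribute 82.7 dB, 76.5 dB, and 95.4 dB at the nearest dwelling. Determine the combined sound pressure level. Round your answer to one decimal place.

95.7 dB

Incoherent sources combine by intensity addition: L_total = 10·log₁₀(Σ 10^(L_i/10)).
Σ 10^(L/10) = 10^(82.7/10) + 10^(76.5/10) + 10^(95.4/10) = 3.698e+09.
L_total = 10·log₁₀(3.698e+09) = 95.68 dB.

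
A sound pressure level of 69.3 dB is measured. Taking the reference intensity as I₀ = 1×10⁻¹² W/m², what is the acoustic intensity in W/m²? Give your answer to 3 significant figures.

I = I₀·10^(L/10) = 10⁻¹² × 10^(69.3/10) = 10^(-5.070).

8.51e-06 W/m²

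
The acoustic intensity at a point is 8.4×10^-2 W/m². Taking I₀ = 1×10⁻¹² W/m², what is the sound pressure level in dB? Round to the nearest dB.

Dividing by I₀ shifts the exponent by 12: I/I₀ = 8.4×10^10.
L = 10·(0.9243 + 10) = 109.24 dB.

109 dB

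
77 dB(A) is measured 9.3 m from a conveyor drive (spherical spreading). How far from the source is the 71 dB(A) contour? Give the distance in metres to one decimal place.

Point-source spreading drops the level by 20·log₁₀(r₂/r₁); inverting, r₂/r₁ = 10^(ΔL/20).
r₂ = 9.3·10^((77−71)/20) = 9.3·10^(6.0/20) = 18.56 m.

18.6 m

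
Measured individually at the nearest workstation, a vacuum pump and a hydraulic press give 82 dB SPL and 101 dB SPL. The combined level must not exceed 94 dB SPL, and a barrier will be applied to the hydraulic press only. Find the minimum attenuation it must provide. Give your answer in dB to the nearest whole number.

7 dB

Everything except the hydraulic press sums to 10^(82/10) = 1.585e+08 in linear terms, 82.00 dB SPL.
The limit corresponds to 10^(94/10) = 2.512e+09; subtracting the fixed part leaves 2.353e+09 for the hydraulic press, i.e. 93.72 dB SPL.
So the hydraulic press must be reduced from 101 to 93.72 dB SPL: IL = 7.28 dB.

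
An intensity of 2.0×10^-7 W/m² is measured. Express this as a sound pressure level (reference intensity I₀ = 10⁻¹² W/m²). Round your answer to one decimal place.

I/I₀ = 2.0×10^-7/10⁻¹² = 2.0×10^5, and L = 10·log₁₀(I/I₀).
L = 10·(0.3010 + 5) = 53.01 dB.

53.0 dB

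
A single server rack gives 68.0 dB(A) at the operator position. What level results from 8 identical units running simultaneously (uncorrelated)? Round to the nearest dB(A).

77 dB(A)

L_total = L₁ + 10·log₁₀ N for N identical incoherent sources.
L_total = 68.0 + 10·log₁₀(8) = 68.0 + 9.031 = 77.03 dB(A).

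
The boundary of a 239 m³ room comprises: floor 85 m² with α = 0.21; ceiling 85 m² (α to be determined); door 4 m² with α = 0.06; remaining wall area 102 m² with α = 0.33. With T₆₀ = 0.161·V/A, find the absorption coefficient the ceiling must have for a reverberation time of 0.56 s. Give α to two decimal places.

0.20

From T₆₀ = 0.161·V/A, the target T₆₀ = 0.56 s needs A = 0.161·239/0.56 = 68.71 m².
Absorption from the other surfaces = 85·0.21 + 4·0.06 + 102·0.33 = 51.75 m², so the ceiling must supply 16.96 m² over 85 m².
α = 16.96/85 = 0.200.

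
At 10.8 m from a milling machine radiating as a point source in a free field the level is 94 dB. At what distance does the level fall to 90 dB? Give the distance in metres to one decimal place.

17.1 m

The 4.0 dB drop corresponds to a distance ratio of 10^(4.0/20) for a point source.
r₂ = 10.8·10^((94−90)/20) = 10.8·10^(4.0/20) = 17.12 m.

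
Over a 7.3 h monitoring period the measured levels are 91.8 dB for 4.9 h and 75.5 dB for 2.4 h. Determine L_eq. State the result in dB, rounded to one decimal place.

The energy average is taken in the linear domain: L_eq = 10·log₁₀[(Σ tᵢ·10^(Lᵢ/10))/T], T = 7.3 h.
Σ tᵢ·10^(Lᵢ/10) = 4.9·10^(91.8/10) + 2.4·10^(75.5/10) = 7.502e+09.
L_eq = 10·log₁₀(7.502e+09/7.3) = 90.12 dB.

90.1 dB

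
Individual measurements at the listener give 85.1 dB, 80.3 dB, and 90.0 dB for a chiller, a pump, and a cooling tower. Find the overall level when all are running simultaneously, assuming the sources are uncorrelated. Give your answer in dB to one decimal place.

91.6 dB

Incoherent sources combine by intensity addition: L_total = 10·log₁₀(Σ 10^(L_i/10)).
Σ 10^(L/10) = 10^(85.1/10) + 10^(80.3/10) + 10^(90.0/10) = 1.431e+09.
L_total = 10·log₁₀(1.431e+09) = 91.56 dB.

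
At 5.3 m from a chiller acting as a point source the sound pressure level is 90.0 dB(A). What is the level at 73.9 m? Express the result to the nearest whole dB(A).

For a point source, L₂ = L₁ − 20·log₁₀(r₂/r₁).
L₂ = 90.0 − 20·log₁₀(73.9/5.3) = 90.0 − 22.887 = 67.11 dB(A).

67 dB(A)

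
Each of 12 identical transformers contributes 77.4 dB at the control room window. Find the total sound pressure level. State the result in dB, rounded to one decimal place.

88.2 dB

With 12 equal, uncorrelated contributions the intensity is 12× that of one unit, giving a rise of 10·log₁₀ 12.
L_total = 77.4 + 10·log₁₀(12) = 77.4 + 10.792 = 88.19 dB.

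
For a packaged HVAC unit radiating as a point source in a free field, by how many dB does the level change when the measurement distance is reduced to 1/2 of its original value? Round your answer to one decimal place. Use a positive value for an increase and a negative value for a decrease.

Point-source spreading: ΔL = −20·log₁₀(r₂/r₁).
ΔL = −20·log₁₀(0.5) = +6.02 dB.

+6.0 dB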